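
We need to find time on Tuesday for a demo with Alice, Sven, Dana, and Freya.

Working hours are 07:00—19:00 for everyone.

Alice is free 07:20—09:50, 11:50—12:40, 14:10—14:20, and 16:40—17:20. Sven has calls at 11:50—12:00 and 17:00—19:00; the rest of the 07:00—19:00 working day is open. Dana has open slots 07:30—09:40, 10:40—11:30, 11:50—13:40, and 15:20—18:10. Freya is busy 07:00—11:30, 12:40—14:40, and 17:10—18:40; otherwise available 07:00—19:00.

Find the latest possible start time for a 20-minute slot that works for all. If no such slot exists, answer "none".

16:40

Sven free within 07:00–19:00: 07:00–11:50, 12:00–17:00.
Freya free within 07:00–19:00: 11:30–12:40, 14:40–17:10, 18:40–19:00.
Alice ∩ Sven: 07:20–09:50, 12:00–12:40, 14:10–14:20, 16:40–17:00.
Alice ∩ Sven ∩ Dana: 07:30–09:40, 12:00–12:40, 16:40–17:00.
Alice ∩ Sven ∩ Dana ∩ Freya: 12:00–12:40, 16:40–17:00.
Windows ≥ 20 min: 12:00–12:40, 16:40–17:00.
Latest start in the last window 16:40–17:00 is 17:00 − 20 min = 16:40.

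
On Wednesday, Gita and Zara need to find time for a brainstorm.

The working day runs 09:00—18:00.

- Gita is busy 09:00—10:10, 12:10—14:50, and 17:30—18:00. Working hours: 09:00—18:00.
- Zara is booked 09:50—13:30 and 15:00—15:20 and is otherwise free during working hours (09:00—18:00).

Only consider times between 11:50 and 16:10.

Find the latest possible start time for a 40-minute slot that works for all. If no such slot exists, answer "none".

15:30

Gita free within 09:00–18:00: 10:10–12:10, 14:50–17:30.
Zara free within 09:00–18:00: 09:00–09:50, 13:30–15:00, 15:20–18:00.
Gita ∩ Zara: 14:50–15:00, 15:20–17:30.
Restricted to 11:50–16:10: 14:50–15:00, 15:20–16:10.
Windows ≥ 40 min: 15:20–16:10.
Latest start in the last window 15:20–16:10 is 16:10 − 40 min = 15:30.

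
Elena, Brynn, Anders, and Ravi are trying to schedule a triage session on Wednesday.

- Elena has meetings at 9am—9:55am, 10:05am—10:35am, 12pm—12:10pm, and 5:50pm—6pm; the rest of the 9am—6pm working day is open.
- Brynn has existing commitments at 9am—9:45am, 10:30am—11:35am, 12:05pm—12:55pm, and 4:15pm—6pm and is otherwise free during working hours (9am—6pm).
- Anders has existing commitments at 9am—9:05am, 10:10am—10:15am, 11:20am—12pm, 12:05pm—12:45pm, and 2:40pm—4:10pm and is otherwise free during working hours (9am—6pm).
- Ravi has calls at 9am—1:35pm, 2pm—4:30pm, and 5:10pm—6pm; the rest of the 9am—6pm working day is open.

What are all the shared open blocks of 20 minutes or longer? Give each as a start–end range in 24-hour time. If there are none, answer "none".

Elena free within 09:00–18:00: 09:55–10:05, 10:35–12:00, 12:10–17:50.
Brynn free within 09:00–18:00: 09:45–10:30, 11:35–12:05, 12:55–16:15.
Anders free within 09:00–18:00: 09:05–10:10, 10:15–11:20, 12:00–12:05, 12:45–14:40, 16:10–18:00.
Ravi free within 09:00–18:00: 13:35–14:00, 16:30–17:10.
Elena ∩ Brynn: 09:55–10:05, 11:35–12:00, 12:55–16:15.
Elena ∩ Brynn ∩ Anders: 09:55–10:05, 12:55–14:40, 16:10–16:15.
Elena ∩ Brynn ∩ Anders ∩ Ravi: 13:35–14:00.
Windows ≥ 20 min: 13:35–14:00.

13:35–14:00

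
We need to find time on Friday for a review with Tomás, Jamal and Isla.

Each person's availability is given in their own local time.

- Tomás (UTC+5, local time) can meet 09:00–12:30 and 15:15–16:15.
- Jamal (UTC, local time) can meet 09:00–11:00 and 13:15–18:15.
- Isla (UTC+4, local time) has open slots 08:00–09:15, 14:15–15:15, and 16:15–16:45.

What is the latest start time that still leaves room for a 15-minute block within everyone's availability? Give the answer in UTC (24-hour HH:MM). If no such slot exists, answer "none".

Tomás → UTC: 04:00–07:30, 10:15–11:15.
Jamal → UTC: 09:00–11:00, 13:15–18:15.
Isla → UTC: 04:00–05:15, 10:15–11:15, 12:15–12:45.
Tomás ∩ Jamal: 10:15–11:00.
Tomás ∩ Jamal ∩ Isla: 10:15–11:00.
Windows ≥ 15 min: 10:15–11:00.
Latest start in the last window 10:15–11:00 is 11:00 − 15 min = 10:45.

10:45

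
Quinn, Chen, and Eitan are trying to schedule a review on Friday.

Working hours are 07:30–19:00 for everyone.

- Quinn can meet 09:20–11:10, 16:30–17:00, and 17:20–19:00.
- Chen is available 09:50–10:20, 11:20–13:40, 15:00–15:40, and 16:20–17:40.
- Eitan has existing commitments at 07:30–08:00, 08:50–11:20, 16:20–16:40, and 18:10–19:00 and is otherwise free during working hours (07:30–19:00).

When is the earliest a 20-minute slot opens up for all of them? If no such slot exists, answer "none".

16:40

Eitan free within 07:30–19:00: 08:00–08:50, 11:20–16:20, 16:40–18:10.
Quinn ∩ Chen: 09:50–10:20, 16:30–17:00, 17:20–17:40.
Quinn ∩ Chen ∩ Eitan: 16:40–17:00, 17:20–17:40.
Windows ≥ 20 min: 16:40–17:00, 17:20–17:40.
Earliest such window starts at 16:40.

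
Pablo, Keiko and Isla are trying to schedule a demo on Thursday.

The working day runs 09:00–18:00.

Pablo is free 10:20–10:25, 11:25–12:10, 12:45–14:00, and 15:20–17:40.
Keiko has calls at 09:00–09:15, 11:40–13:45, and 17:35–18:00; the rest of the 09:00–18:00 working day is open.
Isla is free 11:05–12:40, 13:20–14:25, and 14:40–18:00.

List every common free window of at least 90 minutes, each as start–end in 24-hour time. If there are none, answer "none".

Keiko free within 09:00–18:00: 09:15–11:40, 13:45–17:35.
Pablo ∩ Keiko: 10:20–10:25, 11:25–11:40, 13:45–14:00, 15:20–17:35.
Pablo ∩ Keiko ∩ Isla: 11:25–11:40, 13:45–14:00, 15:20–17:35.
Windows ≥ 90 min: 15:20–17:35.

15:20–17:35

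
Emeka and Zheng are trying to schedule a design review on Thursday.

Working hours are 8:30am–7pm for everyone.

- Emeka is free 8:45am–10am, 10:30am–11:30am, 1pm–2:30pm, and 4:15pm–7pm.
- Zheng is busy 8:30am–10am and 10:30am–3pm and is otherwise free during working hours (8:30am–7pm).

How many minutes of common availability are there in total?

Zheng free within 08:30–19:00: 10:00–10:30, 15:00–19:00.
Emeka ∩ Zheng: 16:15–19:00.
Total common minutes: 165.

165 minutes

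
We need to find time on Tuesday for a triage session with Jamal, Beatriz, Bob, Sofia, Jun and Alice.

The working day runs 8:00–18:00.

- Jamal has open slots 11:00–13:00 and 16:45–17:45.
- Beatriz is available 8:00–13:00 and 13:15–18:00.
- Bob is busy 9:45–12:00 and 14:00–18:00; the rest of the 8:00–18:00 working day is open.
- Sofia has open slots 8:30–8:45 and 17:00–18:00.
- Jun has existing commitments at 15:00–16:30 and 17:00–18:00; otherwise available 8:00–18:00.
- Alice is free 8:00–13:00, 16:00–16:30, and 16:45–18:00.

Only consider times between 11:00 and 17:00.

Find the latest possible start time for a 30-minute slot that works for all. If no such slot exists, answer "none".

Bob free within 08:00–18:00: 08:00–09:45, 12:00–14:00.
Jun free within 08:00–18:00: 08:00–15:00, 16:30–17:00.
Jamal ∩ Beatriz: 11:00–13:00, 16:45–17:45.
Jamal ∩ Beatriz ∩ Bob: 12:00–13:00.
Jamal ∩ Beatriz ∩ Bob ∩ Sofia: (none).
Jamal ∩ Beatriz ∩ Bob ∩ Sofia ∩ Jun: (none).
Jamal ∩ Beatriz ∩ Bob ∩ Sofia ∩ Jun ∩ Alice: (none).
Restricted to 11:00–17:00: (none).
Windows ≥ 30 min: (none).

none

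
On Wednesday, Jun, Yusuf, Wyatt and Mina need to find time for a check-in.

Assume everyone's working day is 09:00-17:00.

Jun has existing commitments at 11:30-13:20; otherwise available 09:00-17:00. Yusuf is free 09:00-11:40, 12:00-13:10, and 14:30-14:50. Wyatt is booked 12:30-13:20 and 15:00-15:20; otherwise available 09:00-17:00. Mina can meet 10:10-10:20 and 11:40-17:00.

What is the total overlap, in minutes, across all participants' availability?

Jun free within 09:00–17:00: 09:00–11:30, 13:20–17:00.
Wyatt free within 09:00–17:00: 09:00–12:30, 13:20–15:00, 15:20–17:00.
Jun ∩ Yusuf: 09:00–11:30, 14:30–14:50.
Jun ∩ Yusuf ∩ Wyatt: 09:00–11:30, 14:30–14:50.
Jun ∩ Yusuf ∩ Wyatt ∩ Mina: 10:10–10:20, 14:30–14:50.
Total common minutes: 10 + 20 = 30.

30 minutes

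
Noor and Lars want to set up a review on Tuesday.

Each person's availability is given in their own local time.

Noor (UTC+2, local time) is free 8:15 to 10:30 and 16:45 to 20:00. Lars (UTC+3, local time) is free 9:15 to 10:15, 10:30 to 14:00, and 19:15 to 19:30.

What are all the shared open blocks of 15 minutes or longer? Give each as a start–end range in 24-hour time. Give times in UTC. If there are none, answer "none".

Noor → UTC: 06:15–08:30, 14:45–18:00.
Lars → UTC: 06:15–07:15, 07:30–11:00, 16:15–16:30.
Noor ∩ Lars: 06:15–07:15, 07:30–08:30, 16:15–16:30.
Windows ≥ 15 min: 06:15–07:15, 07:30–08:30, 16:15–16:30.

06:15–07:15, 07:30–08:30, 16:15–16:30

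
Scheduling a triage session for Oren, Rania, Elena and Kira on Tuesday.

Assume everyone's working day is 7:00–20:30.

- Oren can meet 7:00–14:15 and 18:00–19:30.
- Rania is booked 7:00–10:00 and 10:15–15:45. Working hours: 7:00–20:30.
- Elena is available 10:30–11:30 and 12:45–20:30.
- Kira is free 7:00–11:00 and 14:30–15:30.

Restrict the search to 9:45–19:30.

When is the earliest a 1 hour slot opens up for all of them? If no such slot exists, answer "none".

none

Rania free within 07:00–20:30: 10:00–10:15, 15:45–20:30.
Oren ∩ Rania: 10:00–10:15, 18:00–19:30.
Oren ∩ Rania ∩ Elena: 18:00–19:30.
Oren ∩ Rania ∩ Elena ∩ Kira: (none).
Restricted to 09:45–19:30: (none).
Windows ≥ 60 min: (none).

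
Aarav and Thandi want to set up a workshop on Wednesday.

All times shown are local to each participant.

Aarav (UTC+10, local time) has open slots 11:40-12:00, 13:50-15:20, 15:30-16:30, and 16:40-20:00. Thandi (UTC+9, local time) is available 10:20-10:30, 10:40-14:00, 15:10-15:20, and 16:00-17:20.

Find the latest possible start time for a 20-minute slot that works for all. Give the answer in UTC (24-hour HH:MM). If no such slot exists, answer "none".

Aarav → UTC: 01:40–02:00, 03:50–05:20, 05:30–06:30, 06:40–10:00.
Thandi → UTC: 01:20–01:30, 01:40–05:00, 06:10–06:20, 07:00–08:20.
Aarav ∩ Thandi: 01:40–02:00, 03:50–05:00, 06:10–06:20, 07:00–08:20.
Windows ≥ 20 min: 01:40–02:00, 03:50–05:00, 07:00–08:20.
Latest start in the last window 07:00–08:20 is 08:20 − 20 min = 08:00.

08:00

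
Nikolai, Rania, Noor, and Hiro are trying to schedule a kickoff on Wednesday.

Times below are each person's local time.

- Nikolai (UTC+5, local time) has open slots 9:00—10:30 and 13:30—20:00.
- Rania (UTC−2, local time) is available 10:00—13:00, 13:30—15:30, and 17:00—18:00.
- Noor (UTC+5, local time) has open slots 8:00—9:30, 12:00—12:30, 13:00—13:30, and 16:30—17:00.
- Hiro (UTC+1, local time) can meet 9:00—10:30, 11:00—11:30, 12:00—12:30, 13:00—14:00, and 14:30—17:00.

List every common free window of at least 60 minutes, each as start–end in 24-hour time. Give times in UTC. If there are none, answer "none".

Nikolai → UTC: 04:00–05:30, 08:30–15:00.
Rania → UTC: 12:00–15:00, 15:30–17:30, 19:00–20:00.
Noor → UTC: 03:00–04:30, 07:00–07:30, 08:00–08:30, 11:30–12:00.
Hiro → UTC: 08:00–09:30, 10:00–10:30, 11:00–11:30, 12:00–13:00, 13:30–16:00.
Nikolai ∩ Rania: 12:00–15:00.
Nikolai ∩ Rania ∩ Noor: (none).
Nikolai ∩ Rania ∩ Noor ∩ Hiro: (none).
Windows ≥ 60 min: (none).

none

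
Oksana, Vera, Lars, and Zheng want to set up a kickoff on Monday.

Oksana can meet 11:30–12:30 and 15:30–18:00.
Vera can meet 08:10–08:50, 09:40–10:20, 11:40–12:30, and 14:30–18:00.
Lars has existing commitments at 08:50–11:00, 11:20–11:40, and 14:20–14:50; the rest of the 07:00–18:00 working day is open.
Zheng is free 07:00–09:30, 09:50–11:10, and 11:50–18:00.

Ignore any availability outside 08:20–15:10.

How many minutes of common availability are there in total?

Lars free within 07:00–18:00: 07:00–08:50, 11:00–11:20, 11:40–14:20, 14:50–18:00.
Oksana ∩ Vera: 11:40–12:30, 15:30–18:00.
Oksana ∩ Vera ∩ Lars: 11:40–12:30, 15:30–18:00.
Oksana ∩ Vera ∩ Lars ∩ Zheng: 11:50–12:30, 15:30–18:00.
Restricted to 08:20–15:10: 11:50–12:30.
Total common minutes: 40.

40 minutes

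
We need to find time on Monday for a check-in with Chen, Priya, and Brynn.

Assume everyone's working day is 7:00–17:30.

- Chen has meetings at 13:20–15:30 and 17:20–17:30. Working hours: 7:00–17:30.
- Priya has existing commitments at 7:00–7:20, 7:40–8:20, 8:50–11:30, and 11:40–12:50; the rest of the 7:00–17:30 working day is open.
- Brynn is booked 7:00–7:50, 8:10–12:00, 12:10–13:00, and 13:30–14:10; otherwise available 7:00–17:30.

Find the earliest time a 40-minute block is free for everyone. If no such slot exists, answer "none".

15:30

Chen free within 07:00–17:30: 07:00–13:20, 15:30–17:20.
Priya free within 07:00–17:30: 07:20–07:40, 08:20–08:50, 11:30–11:40, 12:50–17:30.
Brynn free within 07:00–17:30: 07:50–08:10, 12:00–12:10, 13:00–13:30, 14:10–17:30.
Chen ∩ Priya: 07:20–07:40, 08:20–08:50, 11:30–11:40, 12:50–13:20, 15:30–17:20.
Chen ∩ Priya ∩ Brynn: 13:00–13:20, 15:30–17:20.
Windows ≥ 40 min: 15:30–17:20.
Earliest such window starts at 15:30.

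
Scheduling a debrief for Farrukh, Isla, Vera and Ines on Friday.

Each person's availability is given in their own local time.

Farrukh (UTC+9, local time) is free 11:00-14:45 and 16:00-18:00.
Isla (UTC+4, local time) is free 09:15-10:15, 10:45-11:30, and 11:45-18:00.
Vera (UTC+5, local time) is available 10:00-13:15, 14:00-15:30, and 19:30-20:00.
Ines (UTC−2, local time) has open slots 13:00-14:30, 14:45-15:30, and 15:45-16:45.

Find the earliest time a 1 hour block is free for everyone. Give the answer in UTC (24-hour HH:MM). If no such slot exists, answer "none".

Farrukh → UTC: 02:00–05:45, 07:00–09:00.
Isla → UTC: 05:15–06:15, 06:45–07:30, 07:45–14:00.
Vera → UTC: 05:00–08:15, 09:00–10:30, 14:30–15:00.
Ines → UTC: 15:00–16:30, 16:45–17:30, 17:45–18:45.
Farrukh ∩ Isla: 05:15–05:45, 07:00–07:30, 07:45–09:00.
Farrukh ∩ Isla ∩ Vera: 05:15–05:45, 07:00–07:30, 07:45–08:15.
Farrukh ∩ Isla ∩ Vera ∩ Ines: (none).
Windows ≥ 60 min: (none).

none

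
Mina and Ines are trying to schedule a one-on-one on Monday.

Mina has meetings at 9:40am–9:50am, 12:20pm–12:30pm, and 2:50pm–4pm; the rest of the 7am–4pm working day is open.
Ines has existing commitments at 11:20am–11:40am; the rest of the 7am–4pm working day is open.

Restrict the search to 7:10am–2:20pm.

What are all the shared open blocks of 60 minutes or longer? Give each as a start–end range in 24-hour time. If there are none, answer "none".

Mina free within 07:00–16:00: 07:00–09:40, 09:50–12:20, 12:30–14:50.
Ines free within 07:00–16:00: 07:00–11:20, 11:40–16:00.
Mina ∩ Ines: 07:00–09:40, 09:50–11:20, 11:40–12:20, 12:30–14:50.
Restricted to 07:10–14:20: 07:10–09:40, 09:50–11:20, 11:40–12:20, 12:30–14:20.
Windows ≥ 60 min: 07:10–09:40, 09:50–11:20, 12:30–14:20.

07:10–09:40, 09:50–11:20, 12:30–14:20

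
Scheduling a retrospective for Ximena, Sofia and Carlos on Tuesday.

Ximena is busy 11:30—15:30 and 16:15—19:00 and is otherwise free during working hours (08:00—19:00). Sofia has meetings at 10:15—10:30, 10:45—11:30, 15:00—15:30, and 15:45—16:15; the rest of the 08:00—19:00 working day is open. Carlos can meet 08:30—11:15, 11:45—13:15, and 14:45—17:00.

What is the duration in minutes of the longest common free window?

105 minutes

Ximena free within 08:00–19:00: 08:00–11:30, 15:30–16:15.
Sofia free within 08:00–19:00: 08:00–10:15, 10:30–10:45, 11:30–15:00, 15:30–15:45, 16:15–19:00.
Ximena ∩ Sofia: 08:00–10:15, 10:30–10:45, 15:30–15:45.
Ximena ∩ Sofia ∩ Carlos: 08:30–10:15, 10:30–10:45, 15:30–15:45.
Common window lengths: 105, 15, 15 min; longest is 105.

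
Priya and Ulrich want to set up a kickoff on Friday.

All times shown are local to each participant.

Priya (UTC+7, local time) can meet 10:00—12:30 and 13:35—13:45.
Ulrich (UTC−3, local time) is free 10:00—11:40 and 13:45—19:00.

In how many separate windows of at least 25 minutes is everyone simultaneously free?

Priya → UTC: 03:00–05:30, 06:35–06:45.
Ulrich → UTC: 13:00–14:40, 16:45–22:00.
Priya ∩ Ulrich: (none).
Windows ≥ 25 min: (none).
That's 0 windows.

0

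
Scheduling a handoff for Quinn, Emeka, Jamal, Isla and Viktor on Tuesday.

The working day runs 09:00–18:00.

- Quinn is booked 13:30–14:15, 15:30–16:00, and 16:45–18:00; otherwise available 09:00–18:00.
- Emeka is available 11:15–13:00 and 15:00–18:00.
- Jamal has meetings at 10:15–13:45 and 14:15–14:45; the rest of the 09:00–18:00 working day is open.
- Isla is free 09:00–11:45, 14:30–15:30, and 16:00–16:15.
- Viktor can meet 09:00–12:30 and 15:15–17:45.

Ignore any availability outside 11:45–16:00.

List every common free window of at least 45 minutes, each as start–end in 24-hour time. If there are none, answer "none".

none

Quinn free within 09:00–18:00: 09:00–13:30, 14:15–15:30, 16:00–16:45.
Jamal free within 09:00–18:00: 09:00–10:15, 13:45–14:15, 14:45–18:00.
Quinn ∩ Emeka: 11:15–13:00, 15:00–15:30, 16:00–16:45.
Quinn ∩ Emeka ∩ Jamal: 15:00–15:30, 16:00–16:45.
Quinn ∩ Emeka ∩ Jamal ∩ Isla: 15:00–15:30, 16:00–16:15.
Quinn ∩ Emeka ∩ Jamal ∩ Isla ∩ Viktor: 15:15–15:30, 16:00–16:15.
Restricted to 11:45–16:00: 15:15–15:30.
Windows ≥ 45 min: (none).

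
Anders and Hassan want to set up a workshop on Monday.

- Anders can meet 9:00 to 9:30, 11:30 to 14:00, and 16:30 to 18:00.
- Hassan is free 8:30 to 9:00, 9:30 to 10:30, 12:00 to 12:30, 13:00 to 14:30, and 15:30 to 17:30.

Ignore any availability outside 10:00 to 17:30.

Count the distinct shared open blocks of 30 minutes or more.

3

Anders ∩ Hassan: 12:00–12:30, 13:00–14:00, 16:30–17:30.
Restricted to 10:00–17:30: 12:00–12:30, 13:00–14:00, 16:30–17:30.
Windows ≥ 30 min: 12:00–12:30, 13:00–14:00, 16:30–17:30.
That's 3 windows.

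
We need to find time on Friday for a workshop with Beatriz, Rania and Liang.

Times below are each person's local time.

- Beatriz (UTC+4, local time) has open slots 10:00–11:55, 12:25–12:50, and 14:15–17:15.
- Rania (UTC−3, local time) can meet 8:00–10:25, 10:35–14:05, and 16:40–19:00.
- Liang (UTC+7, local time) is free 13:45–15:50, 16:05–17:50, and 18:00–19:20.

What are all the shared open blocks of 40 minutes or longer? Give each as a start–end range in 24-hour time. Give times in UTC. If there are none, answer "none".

Beatriz → UTC: 06:00–07:55, 08:25–08:50, 10:15–13:15.
Rania → UTC: 11:00–13:25, 13:35–17:05, 19:40–22:00.
Liang → UTC: 06:45–08:50, 09:05–10:50, 11:00–12:20.
Beatriz ∩ Rania: 11:00–13:15.
Beatriz ∩ Rania ∩ Liang: 11:00–12:20.
Windows ≥ 40 min: 11:00–12:20.

11:00–12:20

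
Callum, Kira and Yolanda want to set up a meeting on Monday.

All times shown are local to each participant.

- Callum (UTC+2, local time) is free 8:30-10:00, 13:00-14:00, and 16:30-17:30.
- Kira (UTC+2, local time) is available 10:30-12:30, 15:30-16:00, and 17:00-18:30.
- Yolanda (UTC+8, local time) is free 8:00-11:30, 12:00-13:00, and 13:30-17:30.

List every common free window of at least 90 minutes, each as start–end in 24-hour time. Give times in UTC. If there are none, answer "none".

none

Callum → UTC: 06:30–08:00, 11:00–12:00, 14:30–15:30.
Kira → UTC: 08:30–10:30, 13:30–14:00, 15:00–16:30.
Yolanda → UTC: 00:00–03:30, 04:00–05:00, 05:30–09:30.
Callum ∩ Kira: 15:00–15:30.
Callum ∩ Kira ∩ Yolanda: (none).
Windows ≥ 90 min: (none).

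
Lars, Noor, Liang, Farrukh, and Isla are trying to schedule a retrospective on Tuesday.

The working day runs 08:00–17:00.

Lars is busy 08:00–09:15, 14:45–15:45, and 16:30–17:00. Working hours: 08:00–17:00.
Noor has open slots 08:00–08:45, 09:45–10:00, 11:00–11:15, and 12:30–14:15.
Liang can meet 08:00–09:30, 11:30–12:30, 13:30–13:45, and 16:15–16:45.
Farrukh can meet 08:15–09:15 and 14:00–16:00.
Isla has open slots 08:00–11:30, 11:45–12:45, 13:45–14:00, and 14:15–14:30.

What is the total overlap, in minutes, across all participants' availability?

0 minutes

Lars free within 08:00–17:00: 09:15–14:45, 15:45–16:30.
Lars ∩ Noor: 09:45–10:00, 11:00–11:15, 12:30–14:15.
Lars ∩ Noor ∩ Liang: 13:30–13:45.
Lars ∩ Noor ∩ Liang ∩ Farrukh: (none).
Lars ∩ Noor ∩ Liang ∩ Farrukh ∩ Isla: (none).
Total common minutes: 0.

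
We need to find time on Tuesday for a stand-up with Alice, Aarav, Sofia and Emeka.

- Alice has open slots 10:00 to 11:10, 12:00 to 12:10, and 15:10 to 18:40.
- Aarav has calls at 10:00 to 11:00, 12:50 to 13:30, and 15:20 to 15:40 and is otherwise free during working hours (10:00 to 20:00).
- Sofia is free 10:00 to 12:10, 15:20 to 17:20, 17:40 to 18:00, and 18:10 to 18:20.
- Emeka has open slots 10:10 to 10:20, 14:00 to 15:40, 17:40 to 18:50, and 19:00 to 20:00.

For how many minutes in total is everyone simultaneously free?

Aarav free within 10:00–20:00: 11:00–12:50, 13:30–15:20, 15:40–20:00.
Alice ∩ Aarav: 11:00–11:10, 12:00–12:10, 15:10–15:20, 15:40–18:40.
Alice ∩ Aarav ∩ Sofia: 11:00–11:10, 12:00–12:10, 15:40–17:20, 17:40–18:00, 18:10–18:20.
Alice ∩ Aarav ∩ Sofia ∩ Emeka: 17:40–18:00, 18:10–18:20.
Total common minutes: 20 + 10 = 30.

30 minutes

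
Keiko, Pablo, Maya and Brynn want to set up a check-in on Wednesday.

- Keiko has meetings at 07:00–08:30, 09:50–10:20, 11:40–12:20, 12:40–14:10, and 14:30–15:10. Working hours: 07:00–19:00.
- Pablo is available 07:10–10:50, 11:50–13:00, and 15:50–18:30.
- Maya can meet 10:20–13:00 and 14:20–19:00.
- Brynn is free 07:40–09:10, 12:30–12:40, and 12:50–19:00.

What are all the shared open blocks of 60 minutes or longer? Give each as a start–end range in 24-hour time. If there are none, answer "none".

15:50–18:30

Keiko free within 07:00–19:00: 08:30–09:50, 10:20–11:40, 12:20–12:40, 14:10–14:30, 15:10–19:00.
Keiko ∩ Pablo: 08:30–09:50, 10:20–10:50, 12:20–12:40, 15:50–18:30.
Keiko ∩ Pablo ∩ Maya: 10:20–10:50, 12:20–12:40, 15:50–18:30.
Keiko ∩ Pablo ∩ Maya ∩ Brynn: 12:30–12:40, 15:50–18:30.
Windows ≥ 60 min: 15:50–18:30.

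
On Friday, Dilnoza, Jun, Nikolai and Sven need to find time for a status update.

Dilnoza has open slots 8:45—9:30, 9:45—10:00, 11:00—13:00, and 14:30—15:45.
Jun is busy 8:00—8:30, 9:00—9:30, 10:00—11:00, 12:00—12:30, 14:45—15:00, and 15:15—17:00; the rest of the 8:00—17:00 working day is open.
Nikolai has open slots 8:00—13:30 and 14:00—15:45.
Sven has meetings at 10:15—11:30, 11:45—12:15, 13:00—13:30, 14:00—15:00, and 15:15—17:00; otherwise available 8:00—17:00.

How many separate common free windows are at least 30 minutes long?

Jun free within 08:00–17:00: 08:30–09:00, 09:30–10:00, 11:00–12:00, 12:30–14:45, 15:00–15:15.
Sven free within 08:00–17:00: 08:00–10:15, 11:30–11:45, 12:15–13:00, 13:30–14:00, 15:00–15:15.
Dilnoza ∩ Jun: 08:45–09:00, 09:45–10:00, 11:00–12:00, 12:30–13:00, 14:30–14:45, 15:00–15:15.
Dilnoza ∩ Jun ∩ Nikolai: 08:45–09:00, 09:45–10:00, 11:00–12:00, 12:30–13:00, 14:30–14:45, 15:00–15:15.
Dilnoza ∩ Jun ∩ Nikolai ∩ Sven: 08:45–09:00, 09:45–10:00, 11:30–11:45, 12:30–13:00, 15:00–15:15.
Windows ≥ 30 min: 12:30–13:00.
That's 1 window.

1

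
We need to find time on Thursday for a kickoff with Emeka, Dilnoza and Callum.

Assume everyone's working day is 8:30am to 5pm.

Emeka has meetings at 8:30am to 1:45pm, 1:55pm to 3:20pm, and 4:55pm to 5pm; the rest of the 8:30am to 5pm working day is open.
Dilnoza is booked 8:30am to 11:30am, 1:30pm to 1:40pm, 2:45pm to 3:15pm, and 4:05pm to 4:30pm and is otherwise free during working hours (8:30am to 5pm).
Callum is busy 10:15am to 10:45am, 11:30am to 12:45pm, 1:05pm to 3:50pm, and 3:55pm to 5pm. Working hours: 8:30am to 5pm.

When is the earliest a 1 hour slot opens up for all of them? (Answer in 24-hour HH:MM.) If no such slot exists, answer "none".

none

Emeka free within 08:30–17:00: 13:45–13:55, 15:20–16:55.
Dilnoza free within 08:30–17:00: 11:30–13:30, 13:40–14:45, 15:15–16:05, 16:30–17:00.
Callum free within 08:30–17:00: 08:30–10:15, 10:45–11:30, 12:45–13:05, 15:50–15:55.
Emeka ∩ Dilnoza: 13:45–13:55, 15:20–16:05, 16:30–16:55.
Emeka ∩ Dilnoza ∩ Callum: 15:50–15:55.
Windows ≥ 60 min: (none).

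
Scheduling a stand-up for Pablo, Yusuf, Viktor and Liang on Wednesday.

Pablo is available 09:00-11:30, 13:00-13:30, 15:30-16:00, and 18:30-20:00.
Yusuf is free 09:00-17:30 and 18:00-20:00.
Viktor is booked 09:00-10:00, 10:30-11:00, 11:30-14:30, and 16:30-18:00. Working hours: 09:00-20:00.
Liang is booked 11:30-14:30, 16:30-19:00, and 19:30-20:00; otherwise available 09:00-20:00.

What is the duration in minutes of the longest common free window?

30 minutes

Viktor free within 09:00–20:00: 10:00–10:30, 11:00–11:30, 14:30–16:30, 18:00–20:00.
Liang free within 09:00–20:00: 09:00–11:30, 14:30–16:30, 19:00–19:30.
Pablo ∩ Yusuf: 09:00–11:30, 13:00–13:30, 15:30–16:00, 18:30–20:00.
Pablo ∩ Yusuf ∩ Viktor: 10:00–10:30, 11:00–11:30, 15:30–16:00, 18:30–20:00.
Pablo ∩ Yusuf ∩ Viktor ∩ Liang: 10:00–10:30, 11:00–11:30, 15:30–16:00, 19:00–19:30.
Common window lengths: 30, 30, 30, 30 min; longest is 30.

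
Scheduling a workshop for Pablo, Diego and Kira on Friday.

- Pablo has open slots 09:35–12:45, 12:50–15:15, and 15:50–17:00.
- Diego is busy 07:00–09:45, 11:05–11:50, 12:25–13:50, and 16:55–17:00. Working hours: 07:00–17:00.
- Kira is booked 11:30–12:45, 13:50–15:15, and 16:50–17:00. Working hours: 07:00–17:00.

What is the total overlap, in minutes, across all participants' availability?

Diego free within 07:00–17:00: 09:45–11:05, 11:50–12:25, 13:50–16:55.
Kira free within 07:00–17:00: 07:00–11:30, 12:45–13:50, 15:15–16:50.
Pablo ∩ Diego: 09:45–11:05, 11:50–12:25, 13:50–15:15, 15:50–16:55.
Pablo ∩ Diego ∩ Kira: 09:45–11:05, 15:50–16:50.
Total common minutes: 80 + 60 = 140.

140 minutes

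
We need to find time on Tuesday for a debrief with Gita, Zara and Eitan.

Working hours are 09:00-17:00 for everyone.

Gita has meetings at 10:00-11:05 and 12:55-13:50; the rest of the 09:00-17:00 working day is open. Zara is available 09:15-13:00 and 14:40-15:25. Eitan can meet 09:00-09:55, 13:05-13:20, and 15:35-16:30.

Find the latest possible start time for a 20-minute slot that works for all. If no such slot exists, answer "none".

Gita free within 09:00–17:00: 09:00–10:00, 11:05–12:55, 13:50–17:00.
Gita ∩ Zara: 09:15–10:00, 11:05–12:55, 14:40–15:25.
Gita ∩ Zara ∩ Eitan: 09:15–09:55.
Windows ≥ 20 min: 09:15–09:55.
Latest start in the last window 09:15–09:55 is 09:55 − 20 min = 09:35.

09:35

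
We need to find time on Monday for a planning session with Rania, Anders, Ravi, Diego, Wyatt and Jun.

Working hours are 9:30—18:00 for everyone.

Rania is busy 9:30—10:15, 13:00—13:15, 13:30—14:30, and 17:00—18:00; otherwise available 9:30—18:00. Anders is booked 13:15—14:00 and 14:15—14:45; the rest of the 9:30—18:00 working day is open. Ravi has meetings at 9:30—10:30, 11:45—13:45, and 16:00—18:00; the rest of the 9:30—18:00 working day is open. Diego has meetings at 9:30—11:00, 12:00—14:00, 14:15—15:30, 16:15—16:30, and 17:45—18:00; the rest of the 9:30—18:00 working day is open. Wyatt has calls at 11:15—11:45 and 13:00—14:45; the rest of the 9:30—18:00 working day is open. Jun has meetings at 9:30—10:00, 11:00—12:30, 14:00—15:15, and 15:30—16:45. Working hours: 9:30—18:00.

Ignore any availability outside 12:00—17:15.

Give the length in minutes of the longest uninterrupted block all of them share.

Rania free within 09:30–18:00: 10:15–13:00, 13:15–13:30, 14:30–17:00.
Anders free within 09:30–18:00: 09:30–13:15, 14:00–14:15, 14:45–18:00.
Ravi free within 09:30–18:00: 10:30–11:45, 13:45–16:00.
Diego free within 09:30–18:00: 11:00–12:00, 14:00–14:15, 15:30–16:15, 16:30–17:45.
Wyatt free within 09:30–18:00: 09:30–11:15, 11:45–13:00, 14:45–18:00.
Jun free within 09:30–18:00: 10:00–11:00, 12:30–14:00, 15:15–15:30, 16:45–18:00.
Rania ∩ Anders: 10:15–13:00, 14:45–17:00.
Rania ∩ Anders ∩ Ravi: 10:30–11:45, 14:45–16:00.
Rania ∩ Anders ∩ Ravi ∩ Diego: 11:00–11:45, 15:30–16:00.
Rania ∩ Anders ∩ Ravi ∩ Diego ∩ Wyatt: 11:00–11:15, 15:30–16:00.
Rania ∩ Anders ∩ Ravi ∩ Diego ∩ Wyatt ∩ Jun: (none).
Restricted to 12:00–17:15: (none).
No common window.

0 minutes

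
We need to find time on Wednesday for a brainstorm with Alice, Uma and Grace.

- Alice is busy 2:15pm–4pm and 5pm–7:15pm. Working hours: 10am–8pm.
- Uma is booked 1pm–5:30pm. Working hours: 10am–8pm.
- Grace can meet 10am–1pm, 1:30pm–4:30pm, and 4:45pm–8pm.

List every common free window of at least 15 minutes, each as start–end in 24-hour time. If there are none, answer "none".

Alice free within 10:00–20:00: 10:00–14:15, 16:00–17:00, 19:15–20:00.
Uma free within 10:00–20:00: 10:00–13:00, 17:30–20:00.
Alice ∩ Uma: 10:00–13:00, 19:15–20:00.
Alice ∩ Uma ∩ Grace: 10:00–13:00, 19:15–20:00.
Windows ≥ 15 min: 10:00–13:00, 19:15–20:00.

10:00–13:00, 19:15–20:00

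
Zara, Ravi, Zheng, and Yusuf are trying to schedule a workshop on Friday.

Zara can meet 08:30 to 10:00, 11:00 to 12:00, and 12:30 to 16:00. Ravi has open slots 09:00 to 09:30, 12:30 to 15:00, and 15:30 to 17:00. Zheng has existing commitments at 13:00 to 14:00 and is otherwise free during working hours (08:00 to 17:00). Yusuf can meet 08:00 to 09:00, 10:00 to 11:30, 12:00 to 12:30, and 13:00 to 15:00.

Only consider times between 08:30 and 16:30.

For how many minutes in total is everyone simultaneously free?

Zheng free within 08:00–17:00: 08:00–13:00, 14:00–17:00.
Zara ∩ Ravi: 09:00–09:30, 12:30–15:00, 15:30–16:00.
Zara ∩ Ravi ∩ Zheng: 09:00–09:30, 12:30–13:00, 14:00–15:00, 15:30–16:00.
Zara ∩ Ravi ∩ Zheng ∩ Yusuf: 14:00–15:00.
Restricted to 08:30–16:30: 14:00–15:00.
Total common minutes: 60.

60 minutes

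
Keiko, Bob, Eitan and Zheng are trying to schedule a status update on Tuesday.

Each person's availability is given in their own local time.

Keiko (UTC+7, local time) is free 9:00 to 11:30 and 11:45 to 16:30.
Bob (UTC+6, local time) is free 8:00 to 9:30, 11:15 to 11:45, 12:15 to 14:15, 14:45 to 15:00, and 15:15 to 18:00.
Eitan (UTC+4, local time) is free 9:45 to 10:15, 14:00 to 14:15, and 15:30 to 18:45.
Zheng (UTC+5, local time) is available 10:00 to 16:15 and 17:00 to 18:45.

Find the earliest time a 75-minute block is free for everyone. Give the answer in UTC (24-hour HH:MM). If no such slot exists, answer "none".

none

Keiko → UTC: 02:00–04:30, 04:45–09:30.
Bob → UTC: 02:00–03:30, 05:15–05:45, 06:15–08:15, 08:45–09:00, 09:15–12:00.
Eitan → UTC: 05:45–06:15, 10:00–10:15, 11:30–14:45.
Zheng → UTC: 05:00–11:15, 12:00–13:45.
Keiko ∩ Bob: 02:00–03:30, 05:15–05:45, 06:15–08:15, 08:45–09:00, 09:15–09:30.
Keiko ∩ Bob ∩ Eitan: (none).
Keiko ∩ Bob ∩ Eitan ∩ Zheng: (none).
Windows ≥ 75 min: (none).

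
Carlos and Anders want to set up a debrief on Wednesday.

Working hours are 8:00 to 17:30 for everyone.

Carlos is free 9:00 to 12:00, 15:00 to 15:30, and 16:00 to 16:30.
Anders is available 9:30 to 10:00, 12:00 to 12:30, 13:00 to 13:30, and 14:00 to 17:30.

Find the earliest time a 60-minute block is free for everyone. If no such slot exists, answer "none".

none

Carlos ∩ Anders: 09:30–10:00, 15:00–15:30, 16:00–16:30.
Windows ≥ 60 min: (none).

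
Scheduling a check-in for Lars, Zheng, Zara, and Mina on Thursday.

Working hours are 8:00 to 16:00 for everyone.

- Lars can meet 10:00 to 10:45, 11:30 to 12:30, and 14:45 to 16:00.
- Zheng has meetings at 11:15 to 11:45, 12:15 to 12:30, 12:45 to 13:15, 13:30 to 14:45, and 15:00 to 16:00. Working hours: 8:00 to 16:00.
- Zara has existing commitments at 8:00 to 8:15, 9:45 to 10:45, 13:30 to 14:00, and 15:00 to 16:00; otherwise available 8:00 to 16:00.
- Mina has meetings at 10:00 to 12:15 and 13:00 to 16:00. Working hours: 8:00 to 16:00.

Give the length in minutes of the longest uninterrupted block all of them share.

0 minutes

Zheng free within 08:00–16:00: 08:00–11:15, 11:45–12:15, 12:30–12:45, 13:15–13:30, 14:45–15:00.
Zara free within 08:00–16:00: 08:15–09:45, 10:45–13:30, 14:00–15:00.
Mina free within 08:00–16:00: 08:00–10:00, 12:15–13:00.
Lars ∩ Zheng: 10:00–10:45, 11:45–12:15, 14:45–15:00.
Lars ∩ Zheng ∩ Zara: 11:45–12:15, 14:45–15:00.
Lars ∩ Zheng ∩ Zara ∩ Mina: (none).
No common window.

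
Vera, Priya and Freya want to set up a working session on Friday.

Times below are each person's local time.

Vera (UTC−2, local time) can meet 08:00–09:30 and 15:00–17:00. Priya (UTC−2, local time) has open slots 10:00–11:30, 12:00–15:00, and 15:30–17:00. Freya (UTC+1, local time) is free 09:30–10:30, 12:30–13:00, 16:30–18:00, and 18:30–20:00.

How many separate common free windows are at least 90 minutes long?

Vera → UTC: 10:00–11:30, 17:00–19:00.
Priya → UTC: 12:00–13:30, 14:00–17:00, 17:30–19:00.
Freya → UTC: 08:30–09:30, 11:30–12:00, 15:30–17:00, 17:30–19:00.
Vera ∩ Priya: 17:30–19:00.
Vera ∩ Priya ∩ Freya: 17:30–19:00.
Windows ≥ 90 min: 17:30–19:00.
That's 1 window.

1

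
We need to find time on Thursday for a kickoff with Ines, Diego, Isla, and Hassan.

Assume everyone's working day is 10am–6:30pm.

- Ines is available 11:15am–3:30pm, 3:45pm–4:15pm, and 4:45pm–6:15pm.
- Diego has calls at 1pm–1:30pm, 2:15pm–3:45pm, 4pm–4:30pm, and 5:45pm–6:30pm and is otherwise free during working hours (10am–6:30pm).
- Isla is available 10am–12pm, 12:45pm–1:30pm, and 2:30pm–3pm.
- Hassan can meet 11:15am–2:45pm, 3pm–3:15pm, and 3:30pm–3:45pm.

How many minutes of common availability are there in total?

Diego free within 10:00–18:30: 10:00–13:00, 13:30–14:15, 15:45–16:00, 16:30–17:45.
Ines ∩ Diego: 11:15–13:00, 13:30–14:15, 15:45–16:00, 16:45–17:45.
Ines ∩ Diego ∩ Isla: 11:15–12:00, 12:45–13:00.
Ines ∩ Diego ∩ Isla ∩ Hassan: 11:15–12:00, 12:45–13:00.
Total common minutes: 45 + 15 = 60.

60 minutes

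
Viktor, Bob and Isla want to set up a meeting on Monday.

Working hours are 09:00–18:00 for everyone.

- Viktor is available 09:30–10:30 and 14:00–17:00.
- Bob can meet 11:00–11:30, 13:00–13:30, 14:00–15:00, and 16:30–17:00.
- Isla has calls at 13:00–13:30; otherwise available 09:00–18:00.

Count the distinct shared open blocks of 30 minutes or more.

2

Isla free within 09:00–18:00: 09:00–13:00, 13:30–18:00.
Viktor ∩ Bob: 14:00–15:00, 16:30–17:00.
Viktor ∩ Bob ∩ Isla: 14:00–15:00, 16:30–17:00.
Windows ≥ 30 min: 14:00–15:00, 16:30–17:00.
That's 2 windows.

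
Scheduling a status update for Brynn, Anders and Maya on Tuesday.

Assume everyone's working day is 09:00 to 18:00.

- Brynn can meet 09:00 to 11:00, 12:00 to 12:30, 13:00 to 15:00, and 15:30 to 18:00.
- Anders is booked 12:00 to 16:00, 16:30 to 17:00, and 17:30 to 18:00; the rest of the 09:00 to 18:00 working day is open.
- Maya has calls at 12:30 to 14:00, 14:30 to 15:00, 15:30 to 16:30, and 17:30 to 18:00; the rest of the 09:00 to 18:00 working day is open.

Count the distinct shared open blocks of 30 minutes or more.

Anders free within 09:00–18:00: 09:00–12:00, 16:00–16:30, 17:00–17:30.
Maya free within 09:00–18:00: 09:00–12:30, 14:00–14:30, 15:00–15:30, 16:30–17:30.
Brynn ∩ Anders: 09:00–11:00, 16:00–16:30, 17:00–17:30.
Brynn ∩ Anders ∩ Maya: 09:00–11:00, 17:00–17:30.
Windows ≥ 30 min: 09:00–11:00, 17:00–17:30.
That's 2 windows.

2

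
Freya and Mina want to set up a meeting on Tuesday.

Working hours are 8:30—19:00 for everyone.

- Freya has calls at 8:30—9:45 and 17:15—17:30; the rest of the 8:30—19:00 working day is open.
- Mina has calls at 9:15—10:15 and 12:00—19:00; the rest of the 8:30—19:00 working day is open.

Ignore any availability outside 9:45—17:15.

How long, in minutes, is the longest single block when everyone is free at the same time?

105 minutes

Freya free within 08:30–19:00: 09:45–17:15, 17:30–19:00.
Mina free within 08:30–19:00: 08:30–09:15, 10:15–12:00.
Freya ∩ Mina: 10:15–12:00.
Restricted to 09:45–17:15: 10:15–12:00.
Single common window of 105 minutes.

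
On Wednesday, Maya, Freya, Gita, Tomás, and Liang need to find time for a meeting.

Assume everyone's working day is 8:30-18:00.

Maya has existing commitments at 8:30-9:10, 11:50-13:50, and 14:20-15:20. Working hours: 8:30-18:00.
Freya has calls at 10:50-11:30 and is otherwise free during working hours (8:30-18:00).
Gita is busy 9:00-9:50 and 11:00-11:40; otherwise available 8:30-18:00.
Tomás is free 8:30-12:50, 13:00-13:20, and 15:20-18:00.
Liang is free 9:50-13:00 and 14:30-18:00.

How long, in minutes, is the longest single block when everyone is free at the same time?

Maya free within 08:30–18:00: 09:10–11:50, 13:50–14:20, 15:20–18:00.
Freya free within 08:30–18:00: 08:30–10:50, 11:30–18:00.
Gita free within 08:30–18:00: 08:30–09:00, 09:50–11:00, 11:40–18:00.
Maya ∩ Freya: 09:10–10:50, 11:30–11:50, 13:50–14:20, 15:20–18:00.
Maya ∩ Freya ∩ Gita: 09:50–10:50, 11:40–11:50, 13:50–14:20, 15:20–18:00.
Maya ∩ Freya ∩ Gita ∩ Tomás: 09:50–10:50, 11:40–11:50, 15:20–18:00.
Maya ∩ Freya ∩ Gita ∩ Tomás ∩ Liang: 09:50–10:50, 11:40–11:50, 15:20–18:00.
Common window lengths: 60, 10, 160 min; longest is 160.

160 minutes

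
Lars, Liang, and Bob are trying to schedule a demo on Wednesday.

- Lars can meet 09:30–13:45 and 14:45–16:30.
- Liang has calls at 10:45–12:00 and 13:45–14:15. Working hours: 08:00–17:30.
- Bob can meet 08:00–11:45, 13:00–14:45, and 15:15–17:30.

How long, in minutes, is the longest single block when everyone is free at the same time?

75 minutes

Liang free within 08:00–17:30: 08:00–10:45, 12:00–13:45, 14:15–17:30.
Lars ∩ Liang: 09:30–10:45, 12:00–13:45, 14:45–16:30.
Lars ∩ Liang ∩ Bob: 09:30–10:45, 13:00–13:45, 15:15–16:30.
Common window lengths: 75, 45, 75 min; longest is 75.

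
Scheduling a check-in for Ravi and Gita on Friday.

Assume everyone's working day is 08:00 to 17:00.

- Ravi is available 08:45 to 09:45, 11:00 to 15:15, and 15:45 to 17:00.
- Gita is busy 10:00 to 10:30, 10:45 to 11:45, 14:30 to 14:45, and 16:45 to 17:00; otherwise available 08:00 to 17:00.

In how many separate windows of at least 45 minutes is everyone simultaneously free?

3

Gita free within 08:00–17:00: 08:00–10:00, 10:30–10:45, 11:45–14:30, 14:45–16:45.
Ravi ∩ Gita: 08:45–09:45, 11:45–14:30, 14:45–15:15, 15:45–16:45.
Windows ≥ 45 min: 08:45–09:45, 11:45–14:30, 15:45–16:45.
That's 3 windows.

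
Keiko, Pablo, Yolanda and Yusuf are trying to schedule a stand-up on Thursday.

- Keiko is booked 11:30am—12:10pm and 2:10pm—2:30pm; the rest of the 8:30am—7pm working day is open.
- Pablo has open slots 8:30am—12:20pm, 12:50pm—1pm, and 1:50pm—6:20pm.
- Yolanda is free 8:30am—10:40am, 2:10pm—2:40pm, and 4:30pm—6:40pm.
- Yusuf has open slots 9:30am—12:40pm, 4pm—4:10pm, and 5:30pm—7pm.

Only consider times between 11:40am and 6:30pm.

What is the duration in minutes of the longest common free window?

Keiko free within 08:30–19:00: 08:30–11:30, 12:10–14:10, 14:30–19:00.
Keiko ∩ Pablo: 08:30–11:30, 12:10–12:20, 12:50–13:00, 13:50–14:10, 14:30–18:20.
Keiko ∩ Pablo ∩ Yolanda: 08:30–10:40, 14:30–14:40, 16:30–18:20.
Keiko ∩ Pablo ∩ Yolanda ∩ Yusuf: 09:30–10:40, 17:30–18:20.
Restricted to 11:40–18:30: 17:30–18:20.
Single common window of 50 minutes.

50 minutes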